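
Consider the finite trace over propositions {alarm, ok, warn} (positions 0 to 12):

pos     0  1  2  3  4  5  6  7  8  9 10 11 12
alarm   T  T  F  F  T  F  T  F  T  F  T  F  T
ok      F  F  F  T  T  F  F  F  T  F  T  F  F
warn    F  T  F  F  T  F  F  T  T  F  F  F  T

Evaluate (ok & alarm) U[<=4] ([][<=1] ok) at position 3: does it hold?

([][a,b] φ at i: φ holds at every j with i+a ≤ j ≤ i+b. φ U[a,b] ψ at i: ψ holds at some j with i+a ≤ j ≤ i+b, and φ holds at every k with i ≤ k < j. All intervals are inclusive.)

Holds

Need some j in [3,7] with [][<=1] ok, and (ok & alarm) at every k in [3,j-1].
  j=3: [][<=1] ok holds; no prefix to check → satisfied.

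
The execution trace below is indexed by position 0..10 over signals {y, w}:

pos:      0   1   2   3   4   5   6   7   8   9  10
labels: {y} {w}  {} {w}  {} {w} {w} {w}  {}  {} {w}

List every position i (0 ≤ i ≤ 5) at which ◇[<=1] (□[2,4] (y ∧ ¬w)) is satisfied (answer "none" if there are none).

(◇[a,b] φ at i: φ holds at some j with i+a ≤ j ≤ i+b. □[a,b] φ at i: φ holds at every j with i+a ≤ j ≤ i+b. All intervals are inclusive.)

Evaluate at each i in [0,5]:
  i=0: ✗ (none in [0,1])
  i=1: ✗ (none in [1,2])
  i=2: ✗ (none in [2,3])
  i=3: ✗ (none in [3,4])
  i=4: ✗ (none in [4,5])
  i=5: ✗ (none in [5,6])

none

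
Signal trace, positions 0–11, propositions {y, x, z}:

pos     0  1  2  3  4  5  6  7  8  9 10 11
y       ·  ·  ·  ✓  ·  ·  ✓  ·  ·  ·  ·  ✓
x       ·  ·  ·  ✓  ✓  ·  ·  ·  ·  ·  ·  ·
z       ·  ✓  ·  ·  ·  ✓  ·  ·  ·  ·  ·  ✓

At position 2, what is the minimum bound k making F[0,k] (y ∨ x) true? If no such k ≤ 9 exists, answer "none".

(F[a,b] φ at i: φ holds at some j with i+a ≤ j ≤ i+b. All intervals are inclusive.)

Scan j = 2,3,… for (y ∨ x):
  j=2: fails
  j=3: holds
First hit at j=3, so smallest k = 3-2 = 1.

1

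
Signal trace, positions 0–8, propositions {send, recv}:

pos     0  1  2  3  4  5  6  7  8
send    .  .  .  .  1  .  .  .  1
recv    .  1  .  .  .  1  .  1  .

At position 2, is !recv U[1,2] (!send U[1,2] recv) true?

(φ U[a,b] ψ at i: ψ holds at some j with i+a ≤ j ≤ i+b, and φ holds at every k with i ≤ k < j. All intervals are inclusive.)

Need some j in [3,4] with (!send U[1,2] recv), and !recv at every k in [2,j-1].
  j=3: (!send U[1,2] recv) — fails.
  j=4: (!send U[1,2] recv) — fails.
No j in the window works → until fails.

False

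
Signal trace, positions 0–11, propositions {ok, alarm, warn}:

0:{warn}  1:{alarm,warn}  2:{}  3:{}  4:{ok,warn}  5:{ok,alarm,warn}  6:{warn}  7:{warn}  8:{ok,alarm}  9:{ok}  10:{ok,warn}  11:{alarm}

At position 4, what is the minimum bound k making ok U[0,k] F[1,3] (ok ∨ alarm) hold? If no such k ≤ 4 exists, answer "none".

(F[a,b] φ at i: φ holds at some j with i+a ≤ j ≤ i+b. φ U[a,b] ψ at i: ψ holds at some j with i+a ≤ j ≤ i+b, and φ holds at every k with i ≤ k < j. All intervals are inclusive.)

Need earliest j ≥ 4 with F[1,3] (ok ∨ alarm), and ok at every k in [4,j-1].
  j=4: rhs holds (empty prefix). k = 0.

0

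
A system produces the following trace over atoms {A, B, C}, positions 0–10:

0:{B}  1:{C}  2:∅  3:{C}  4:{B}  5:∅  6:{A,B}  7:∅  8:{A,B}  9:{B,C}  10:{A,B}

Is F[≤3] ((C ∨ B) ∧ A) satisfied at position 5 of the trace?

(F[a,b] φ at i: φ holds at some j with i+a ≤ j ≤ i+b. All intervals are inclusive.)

True

Check ((C ∨ B) ∧ A) at each j in [5,8]:
  j=5: false
  j=6: true
  j=7: false
  j=8: true
Found at j=6 → formula holds.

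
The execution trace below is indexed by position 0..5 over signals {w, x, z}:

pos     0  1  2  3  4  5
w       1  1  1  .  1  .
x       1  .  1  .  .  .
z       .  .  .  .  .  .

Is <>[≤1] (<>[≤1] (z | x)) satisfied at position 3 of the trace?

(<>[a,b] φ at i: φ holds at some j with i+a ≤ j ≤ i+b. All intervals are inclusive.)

No

Check <>[≤1] (z | x) at each j in [3,4]:
  j=3: fails (none in [3,4])
  j=4: fails (none in [4,5])
No position in the window satisfies it → formula fails.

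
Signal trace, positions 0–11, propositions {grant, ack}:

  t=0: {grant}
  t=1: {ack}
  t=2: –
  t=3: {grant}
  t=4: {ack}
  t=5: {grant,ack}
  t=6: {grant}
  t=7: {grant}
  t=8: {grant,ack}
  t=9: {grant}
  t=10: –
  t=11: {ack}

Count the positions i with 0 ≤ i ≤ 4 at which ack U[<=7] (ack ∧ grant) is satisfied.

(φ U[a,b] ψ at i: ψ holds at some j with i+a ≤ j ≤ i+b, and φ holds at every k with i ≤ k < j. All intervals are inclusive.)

Evaluate at each i in [0,4]:
  i=0: ✗ (lhs fails at k=0 before rhs at j=5)
  i=1: ✗ (lhs fails at k=2 before rhs at j=5)
  i=2: ✗ (lhs fails at k=2 before rhs at j=5)
  i=3: ✗ (lhs fails at k=3 before rhs at j=5)
  i=4: ✓ (rhs at j=5; lhs holds on [4,4])
Positions where it holds: {4} → 1.

1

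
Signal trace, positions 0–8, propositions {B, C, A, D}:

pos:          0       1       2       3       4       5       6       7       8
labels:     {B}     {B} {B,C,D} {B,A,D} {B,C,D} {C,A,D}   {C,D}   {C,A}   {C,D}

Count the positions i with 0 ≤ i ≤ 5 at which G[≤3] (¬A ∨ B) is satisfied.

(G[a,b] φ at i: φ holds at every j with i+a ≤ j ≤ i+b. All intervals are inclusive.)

Evaluate at each i in [0,5]:
  i=0: ✓ (all of [0,3])
  i=1: ✓ (all of [1,4])
  i=2: ✗ (fails at j=5)
  i=3: ✗ (fails at j=5)
  i=4: ✗ (fails at j=5)
  i=5: ✗ (fails at j=5)
Positions where it holds: {0, 1} → 2.

2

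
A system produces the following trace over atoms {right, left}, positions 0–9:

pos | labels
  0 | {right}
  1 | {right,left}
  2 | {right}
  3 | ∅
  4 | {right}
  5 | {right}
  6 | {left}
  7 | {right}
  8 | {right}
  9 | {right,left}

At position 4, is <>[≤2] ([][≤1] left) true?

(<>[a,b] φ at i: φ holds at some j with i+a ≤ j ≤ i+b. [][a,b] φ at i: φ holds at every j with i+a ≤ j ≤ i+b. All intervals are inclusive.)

No

Check [][≤1] left at each j in [4,6]:
  j=4: fails at 4
  j=5: fails at 5
  j=6: fails at 7
No position in the window satisfies it → formula fails.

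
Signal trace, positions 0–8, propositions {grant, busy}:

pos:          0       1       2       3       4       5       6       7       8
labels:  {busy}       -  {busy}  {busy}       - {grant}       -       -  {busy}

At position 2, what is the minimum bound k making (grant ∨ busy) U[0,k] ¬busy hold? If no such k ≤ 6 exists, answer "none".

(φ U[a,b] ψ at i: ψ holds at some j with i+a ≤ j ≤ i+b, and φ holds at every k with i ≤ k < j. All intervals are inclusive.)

Need earliest j ≥ 2 with ¬busy, and (grant ∨ busy) at every k in [2,j-1].
  j=2: rhs fails.
  j=3: rhs fails.
  j=4: rhs holds; lhs holds on [2,3]. k = 2.

2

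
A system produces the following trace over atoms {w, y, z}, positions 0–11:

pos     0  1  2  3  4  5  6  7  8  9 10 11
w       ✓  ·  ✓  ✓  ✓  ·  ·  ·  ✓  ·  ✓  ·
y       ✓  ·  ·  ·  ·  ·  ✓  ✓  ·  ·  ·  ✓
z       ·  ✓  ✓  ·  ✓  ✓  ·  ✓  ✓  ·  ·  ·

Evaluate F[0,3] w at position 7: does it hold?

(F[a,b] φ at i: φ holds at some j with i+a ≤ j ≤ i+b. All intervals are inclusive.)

Check w at each j in [7,10]:
  j=7: false
  j=8: true
  j=9: false
  j=10: true
Found at j=8 → formula holds.

Holds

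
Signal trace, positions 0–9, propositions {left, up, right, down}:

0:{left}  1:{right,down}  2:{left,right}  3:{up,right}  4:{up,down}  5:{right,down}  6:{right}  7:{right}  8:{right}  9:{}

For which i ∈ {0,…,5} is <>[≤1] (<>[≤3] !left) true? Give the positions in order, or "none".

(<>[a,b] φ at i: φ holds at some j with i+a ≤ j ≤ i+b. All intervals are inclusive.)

0, 1, 2, 3, 4, 5

Evaluate at each i in [0,5]:
  i=0: ✓ (witness j=0)
  i=1: ✓ (witness j=1)
  i=2: ✓ (witness j=2)
  i=3: ✓ (witness j=3)
  i=4: ✓ (witness j=4)
  i=5: ✓ (witness j=5)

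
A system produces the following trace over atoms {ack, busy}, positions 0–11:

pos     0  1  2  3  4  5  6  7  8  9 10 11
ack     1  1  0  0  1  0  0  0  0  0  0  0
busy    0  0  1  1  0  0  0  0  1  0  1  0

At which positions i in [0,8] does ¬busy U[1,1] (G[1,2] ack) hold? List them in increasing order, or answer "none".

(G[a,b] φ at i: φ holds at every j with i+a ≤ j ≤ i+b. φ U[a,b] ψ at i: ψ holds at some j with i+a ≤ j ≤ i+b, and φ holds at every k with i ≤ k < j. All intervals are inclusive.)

none

Evaluate at each i in [0,8]:
  i=0: ✗ (no rhs in [1,1])
  i=1: ✗ (no rhs in [2,2])
  i=2: ✗ (no rhs in [3,3])
  i=3: ✗ (no rhs in [4,4])
  i=4: ✗ (no rhs in [5,5])
  i=5: ✗ (no rhs in [6,6])
  i=6: ✗ (no rhs in [7,7])
  i=7: ✗ (no rhs in [8,8])
  i=8: ✗ (no rhs in [9,9])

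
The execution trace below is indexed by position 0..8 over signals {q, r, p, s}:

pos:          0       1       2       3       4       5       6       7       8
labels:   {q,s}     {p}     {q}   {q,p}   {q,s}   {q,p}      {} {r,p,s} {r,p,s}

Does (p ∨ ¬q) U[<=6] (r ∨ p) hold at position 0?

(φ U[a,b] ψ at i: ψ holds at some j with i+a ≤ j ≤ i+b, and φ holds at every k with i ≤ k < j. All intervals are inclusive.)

No

Need some j in [0,6] with (r ∨ p), and (p ∨ ¬q) at every k in [0,j-1].
  j=0: (r ∨ p) false.
  j=1: (r ∨ p) holds, but (p ∨ ¬q) fails at k=0 → not this j.
  j=2: (r ∨ p) false.
  j=3: (r ∨ p) holds, but (p ∨ ¬q) fails at k=0 → not this j.
  j=4: (r ∨ p) false.
  j=5: (r ∨ p) holds, but (p ∨ ¬q) fails at k=0 → not this j.
  j=6: (r ∨ p) false.
No j in the window works → until fails.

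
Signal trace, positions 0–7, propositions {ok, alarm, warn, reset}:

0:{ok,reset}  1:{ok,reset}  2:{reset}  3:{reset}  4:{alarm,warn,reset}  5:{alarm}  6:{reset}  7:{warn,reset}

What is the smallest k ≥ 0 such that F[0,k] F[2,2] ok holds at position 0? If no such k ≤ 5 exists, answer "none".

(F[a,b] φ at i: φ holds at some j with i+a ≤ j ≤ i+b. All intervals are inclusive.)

Scan j = 0,1,… for F[2,2] ok:
  j=0: fails
  j=1: fails
  j=2: fails
  j=3: fails
  j=4: fails
  j=5: fails
No j in [0,5] satisfies it → none.

none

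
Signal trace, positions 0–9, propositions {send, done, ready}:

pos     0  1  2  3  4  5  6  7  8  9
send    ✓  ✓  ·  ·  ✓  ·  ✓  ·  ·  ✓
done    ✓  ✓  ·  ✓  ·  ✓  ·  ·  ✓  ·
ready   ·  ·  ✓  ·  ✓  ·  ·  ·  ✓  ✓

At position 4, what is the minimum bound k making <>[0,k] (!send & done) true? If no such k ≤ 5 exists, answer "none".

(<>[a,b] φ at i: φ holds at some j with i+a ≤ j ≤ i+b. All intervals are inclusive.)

1

Scan j = 4,5,… for (!send & done):
  j=4: fails
  j=5: holds
First hit at j=5, so smallest k = 5-4 = 1.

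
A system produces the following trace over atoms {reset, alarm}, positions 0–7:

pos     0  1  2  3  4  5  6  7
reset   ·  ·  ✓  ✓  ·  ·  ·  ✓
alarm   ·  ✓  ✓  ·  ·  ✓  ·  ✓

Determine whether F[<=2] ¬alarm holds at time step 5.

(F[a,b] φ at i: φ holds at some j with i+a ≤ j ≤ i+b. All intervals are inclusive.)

Check ¬alarm at each j in [5,7]:
  j=5: false
  j=6: true
  j=7: false
Found at j=6 → formula holds.

Yes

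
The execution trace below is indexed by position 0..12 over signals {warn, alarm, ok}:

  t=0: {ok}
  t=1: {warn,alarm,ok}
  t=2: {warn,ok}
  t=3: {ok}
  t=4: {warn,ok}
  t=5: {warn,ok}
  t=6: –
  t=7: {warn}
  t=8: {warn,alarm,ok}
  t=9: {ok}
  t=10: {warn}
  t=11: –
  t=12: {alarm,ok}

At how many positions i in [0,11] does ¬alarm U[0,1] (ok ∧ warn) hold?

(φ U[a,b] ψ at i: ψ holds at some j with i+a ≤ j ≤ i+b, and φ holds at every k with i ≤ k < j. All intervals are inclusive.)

8

Evaluate at each i in [0,11]:
  i=0: ✓ (rhs at j=1; lhs holds on [0,0])
  i=1: ✓ (rhs at j=1)
  i=2: ✓ (rhs at j=2)
  i=3: ✓ (rhs at j=4; lhs holds on [3,3])
  i=4: ✓ (rhs at j=4)
  i=5: ✓ (rhs at j=5)
  i=6: ✗ (no rhs in [6,7])
  i=7: ✓ (rhs at j=8; lhs holds on [7,7])
  i=8: ✓ (rhs at j=8)
  i=9: ✗ (no rhs in [9,10])
  i=10: ✗ (no rhs in [10,11])
  i=11: ✗ (no rhs in [11,12])
Positions where it holds: {0, 1, 2, 3, 4, 5, 7, 8} → 8.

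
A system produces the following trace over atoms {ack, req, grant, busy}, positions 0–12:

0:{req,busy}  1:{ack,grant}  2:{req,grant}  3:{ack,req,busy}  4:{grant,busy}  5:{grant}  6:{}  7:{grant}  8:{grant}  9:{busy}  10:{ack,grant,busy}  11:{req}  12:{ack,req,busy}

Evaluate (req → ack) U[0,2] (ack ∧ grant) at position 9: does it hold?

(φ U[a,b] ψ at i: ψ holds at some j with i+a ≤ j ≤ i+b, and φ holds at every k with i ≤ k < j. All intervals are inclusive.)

Holds

Need some j in [9,11] with (ack ∧ grant), and (req → ack) at every k in [9,j-1].
  j=9: (ack ∧ grant) false.
  j=10: (ack ∧ grant) holds; (req → ack) holds at every k in [9,9] → satisfied.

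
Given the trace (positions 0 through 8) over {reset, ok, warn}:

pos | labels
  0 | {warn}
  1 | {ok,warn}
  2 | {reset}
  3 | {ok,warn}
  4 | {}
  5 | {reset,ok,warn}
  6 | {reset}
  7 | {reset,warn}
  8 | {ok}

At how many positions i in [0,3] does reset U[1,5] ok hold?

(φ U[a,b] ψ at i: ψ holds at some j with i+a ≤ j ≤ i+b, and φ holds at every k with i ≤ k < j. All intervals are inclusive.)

Evaluate at each i in [0,3]:
  i=0: ✗ (lhs fails at k=0 before rhs at j=1)
  i=1: ✗ (lhs fails at k=1 before rhs at j=3)
  i=2: ✓ (rhs at j=3; lhs holds on [2,2])
  i=3: ✗ (lhs fails at k=3 before rhs at j=5)
Positions where it holds: {2} → 1.

1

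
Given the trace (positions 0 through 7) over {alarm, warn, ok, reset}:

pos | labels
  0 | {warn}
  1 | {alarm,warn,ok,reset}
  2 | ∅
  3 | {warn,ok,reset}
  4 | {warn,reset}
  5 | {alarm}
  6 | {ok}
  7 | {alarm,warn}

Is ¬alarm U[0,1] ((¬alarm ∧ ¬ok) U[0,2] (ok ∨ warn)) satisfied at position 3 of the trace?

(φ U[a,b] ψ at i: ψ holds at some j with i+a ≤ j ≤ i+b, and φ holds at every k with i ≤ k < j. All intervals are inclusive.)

Yes

Need some j in [3,4] with ((¬alarm ∧ ¬ok) U[0,2] (ok ∨ warn)), and ¬alarm at every k in [3,j-1].
  j=3: ((¬alarm ∧ ¬ok) U[0,2] (ok ∨ warn)) holds; no prefix to check → satisfied.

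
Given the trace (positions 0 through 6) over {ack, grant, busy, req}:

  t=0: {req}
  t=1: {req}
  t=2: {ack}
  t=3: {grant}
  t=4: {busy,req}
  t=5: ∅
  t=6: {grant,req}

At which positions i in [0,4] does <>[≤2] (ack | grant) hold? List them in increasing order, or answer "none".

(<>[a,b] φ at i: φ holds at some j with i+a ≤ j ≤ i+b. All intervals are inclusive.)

0, 1, 2, 3, 4

Evaluate at each i in [0,4]:
  i=0: ✓ (witness j=2)
  i=1: ✓ (witness j=2)
  i=2: ✓ (witness j=2)
  i=3: ✓ (witness j=3)
  i=4: ✓ (witness j=6)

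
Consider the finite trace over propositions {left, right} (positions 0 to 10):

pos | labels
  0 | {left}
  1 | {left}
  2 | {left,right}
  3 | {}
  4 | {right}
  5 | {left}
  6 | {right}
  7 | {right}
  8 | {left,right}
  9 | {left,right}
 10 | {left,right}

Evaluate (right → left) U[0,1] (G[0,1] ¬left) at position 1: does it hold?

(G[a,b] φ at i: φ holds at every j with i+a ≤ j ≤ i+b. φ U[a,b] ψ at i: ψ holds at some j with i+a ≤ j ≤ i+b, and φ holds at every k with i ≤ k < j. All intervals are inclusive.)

No

Need some j in [1,2] with G[0,1] ¬left, and (right → left) at every k in [1,j-1].
  j=1: G[0,1] ¬left — fails at 1.
  j=2: G[0,1] ¬left — fails at 2.
No j in the window works → until fails.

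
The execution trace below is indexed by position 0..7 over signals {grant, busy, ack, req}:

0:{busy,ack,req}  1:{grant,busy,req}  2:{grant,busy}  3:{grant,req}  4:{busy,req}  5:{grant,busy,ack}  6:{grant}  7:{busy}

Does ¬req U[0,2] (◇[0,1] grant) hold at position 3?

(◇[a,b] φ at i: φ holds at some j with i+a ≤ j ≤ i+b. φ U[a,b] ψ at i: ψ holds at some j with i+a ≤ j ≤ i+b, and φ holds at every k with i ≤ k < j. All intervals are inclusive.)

Yes

Need some j in [3,5] with ◇[0,1] grant, and ¬req at every k in [3,j-1].
  j=3: ◇[0,1] grant holds; no prefix to check → satisfied.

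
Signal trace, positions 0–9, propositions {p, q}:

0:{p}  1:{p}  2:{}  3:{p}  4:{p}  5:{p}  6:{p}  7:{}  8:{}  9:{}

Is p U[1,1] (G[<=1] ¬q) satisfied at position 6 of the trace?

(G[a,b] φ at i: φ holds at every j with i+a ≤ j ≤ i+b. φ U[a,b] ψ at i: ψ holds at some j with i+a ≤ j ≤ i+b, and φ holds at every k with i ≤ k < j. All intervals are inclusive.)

True

Need some j in [7,7] with G[<=1] ¬q, and p at every k in [6,j-1].
  j=7: G[<=1] ¬q holds; p holds at every k in [6,6] → satisfied.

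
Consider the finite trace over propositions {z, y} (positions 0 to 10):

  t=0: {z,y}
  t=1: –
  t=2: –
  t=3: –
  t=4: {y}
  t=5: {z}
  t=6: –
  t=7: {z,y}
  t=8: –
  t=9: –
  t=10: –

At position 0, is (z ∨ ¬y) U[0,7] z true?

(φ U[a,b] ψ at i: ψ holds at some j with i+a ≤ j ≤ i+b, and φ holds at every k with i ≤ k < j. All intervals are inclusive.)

True

Need some j in [0,7] with z, and (z ∨ ¬y) at every k in [0,j-1].
  j=0: z holds; no prefix to check → satisfied.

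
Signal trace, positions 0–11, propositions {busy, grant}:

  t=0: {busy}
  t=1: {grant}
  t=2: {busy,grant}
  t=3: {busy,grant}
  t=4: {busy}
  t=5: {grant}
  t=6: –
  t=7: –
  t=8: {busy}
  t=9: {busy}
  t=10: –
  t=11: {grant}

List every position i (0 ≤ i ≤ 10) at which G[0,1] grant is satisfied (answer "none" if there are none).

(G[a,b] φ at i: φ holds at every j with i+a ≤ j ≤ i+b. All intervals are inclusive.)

1, 2

Evaluate at each i in [0,10]:
  i=0: ✗ (fails at j=0)
  i=1: ✓ (all of [1,2])
  i=2: ✓ (all of [2,3])
  i=3: ✗ (fails at j=4)
  i=4: ✗ (fails at j=4)
  i=5: ✗ (fails at j=6)
  i=6: ✗ (fails at j=6)
  i=7: ✗ (fails at j=7)
  i=8: ✗ (fails at j=8)
  i=9: ✗ (fails at j=9)
  i=10: ✗ (fails at j=10)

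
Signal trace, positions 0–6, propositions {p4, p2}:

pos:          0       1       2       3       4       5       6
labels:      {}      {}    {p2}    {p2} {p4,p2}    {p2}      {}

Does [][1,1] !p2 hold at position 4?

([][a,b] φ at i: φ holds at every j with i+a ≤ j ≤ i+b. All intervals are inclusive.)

No

Check !p2 at every j in [5,5]:
  j=5: false
Fails at j=5 → formula fails.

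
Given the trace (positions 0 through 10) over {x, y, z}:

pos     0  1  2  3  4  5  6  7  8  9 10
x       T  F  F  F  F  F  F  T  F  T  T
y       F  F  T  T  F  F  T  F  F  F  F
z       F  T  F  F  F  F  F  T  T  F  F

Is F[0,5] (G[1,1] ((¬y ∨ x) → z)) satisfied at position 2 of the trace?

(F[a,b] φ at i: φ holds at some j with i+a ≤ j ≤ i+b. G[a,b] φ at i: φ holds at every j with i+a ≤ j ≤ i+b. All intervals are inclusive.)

Yes

Check G[1,1] ((¬y ∨ x) → z) at each j in [2,7]:
  j=2: holds on [3,3]
  j=3: fails at 4
  j=4: fails at 5
  j=5: holds on [6,6]
  j=6: holds on [7,7]
  j=7: holds on [8,8]
Found at j=2 → formula holds.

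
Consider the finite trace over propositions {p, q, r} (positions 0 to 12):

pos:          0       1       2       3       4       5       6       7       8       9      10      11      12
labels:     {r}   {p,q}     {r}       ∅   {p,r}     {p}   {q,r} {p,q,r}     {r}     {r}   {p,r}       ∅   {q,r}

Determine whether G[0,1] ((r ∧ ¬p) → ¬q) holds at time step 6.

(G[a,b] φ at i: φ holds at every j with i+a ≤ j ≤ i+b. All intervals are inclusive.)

Does not hold

Check ((r ∧ ¬p) → ¬q) at every j in [6,7]:
  j=6: antecedent true; consequent false → ✗
  j=7: antecedent false → ✓
Fails at j=6 → formula fails.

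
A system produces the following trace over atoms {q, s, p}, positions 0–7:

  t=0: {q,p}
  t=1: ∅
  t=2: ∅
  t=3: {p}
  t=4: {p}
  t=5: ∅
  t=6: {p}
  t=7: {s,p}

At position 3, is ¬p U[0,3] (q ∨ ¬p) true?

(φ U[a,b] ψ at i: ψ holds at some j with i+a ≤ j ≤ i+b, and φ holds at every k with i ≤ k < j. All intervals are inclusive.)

False

Need some j in [3,6] with (q ∨ ¬p), and ¬p at every k in [3,j-1].
  j=3: (q ∨ ¬p) false.
  j=4: (q ∨ ¬p) false.
  j=5: (q ∨ ¬p) holds, but ¬p fails at k=3 → not this j.
  j=6: (q ∨ ¬p) false.
No j in the window works → until fails.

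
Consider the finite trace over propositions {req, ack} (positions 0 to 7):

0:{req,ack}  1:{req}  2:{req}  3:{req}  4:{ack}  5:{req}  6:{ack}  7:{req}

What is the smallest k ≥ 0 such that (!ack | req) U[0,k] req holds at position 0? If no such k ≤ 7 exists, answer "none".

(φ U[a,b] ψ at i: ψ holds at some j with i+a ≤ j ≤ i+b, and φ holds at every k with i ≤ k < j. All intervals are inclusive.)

Need earliest j ≥ 0 with req, and (!ack | req) at every k in [0,j-1].
  j=0: rhs holds (empty prefix). k = 0.

0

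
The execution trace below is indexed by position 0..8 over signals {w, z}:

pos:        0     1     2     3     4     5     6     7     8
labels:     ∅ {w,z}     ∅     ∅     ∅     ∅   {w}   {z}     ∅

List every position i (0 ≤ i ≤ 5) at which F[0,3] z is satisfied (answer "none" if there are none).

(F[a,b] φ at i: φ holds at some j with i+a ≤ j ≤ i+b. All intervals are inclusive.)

0, 1, 4, 5

Evaluate at each i in [0,5]:
  i=0: ✓ (witness j=1)
  i=1: ✓ (witness j=1)
  i=2: ✗ (none in [2,5])
  i=3: ✗ (none in [3,6])
  i=4: ✓ (witness j=7)
  i=5: ✓ (witness j=7)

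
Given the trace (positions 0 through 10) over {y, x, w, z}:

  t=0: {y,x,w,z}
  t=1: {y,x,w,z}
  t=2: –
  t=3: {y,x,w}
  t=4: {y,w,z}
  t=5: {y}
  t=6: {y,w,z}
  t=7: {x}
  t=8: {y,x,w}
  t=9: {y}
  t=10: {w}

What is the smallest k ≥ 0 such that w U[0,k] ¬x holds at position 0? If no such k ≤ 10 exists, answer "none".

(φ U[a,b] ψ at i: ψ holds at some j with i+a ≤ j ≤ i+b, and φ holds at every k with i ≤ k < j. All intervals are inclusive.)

Need earliest j ≥ 0 with ¬x, and w at every k in [0,j-1].
  j=0: rhs fails.
  j=1: rhs fails.
  j=2: rhs holds; lhs holds on [0,1]. k = 2.

2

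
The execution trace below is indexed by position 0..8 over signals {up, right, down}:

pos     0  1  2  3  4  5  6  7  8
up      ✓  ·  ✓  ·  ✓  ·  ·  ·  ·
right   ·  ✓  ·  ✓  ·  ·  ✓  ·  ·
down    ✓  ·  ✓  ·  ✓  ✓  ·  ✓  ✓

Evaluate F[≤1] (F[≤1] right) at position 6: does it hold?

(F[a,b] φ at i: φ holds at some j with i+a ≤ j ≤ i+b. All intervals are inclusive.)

Check F[≤1] right at each j in [6,7]:
  j=6: holds (witness at 6)
  j=7: fails (none in [7,8])
Found at j=6 → formula holds.

Holds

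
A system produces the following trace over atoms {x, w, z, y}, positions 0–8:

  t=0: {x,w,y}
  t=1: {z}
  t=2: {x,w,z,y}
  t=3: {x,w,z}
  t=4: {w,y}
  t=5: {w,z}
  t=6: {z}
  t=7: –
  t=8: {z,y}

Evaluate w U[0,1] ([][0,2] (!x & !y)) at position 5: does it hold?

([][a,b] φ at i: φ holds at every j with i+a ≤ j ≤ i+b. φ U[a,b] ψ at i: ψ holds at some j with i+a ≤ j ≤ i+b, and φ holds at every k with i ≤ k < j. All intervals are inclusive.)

Need some j in [5,6] with [][0,2] (!x & !y), and w at every k in [5,j-1].
  j=5: [][0,2] (!x & !y) holds; no prefix to check → satisfied.

Holds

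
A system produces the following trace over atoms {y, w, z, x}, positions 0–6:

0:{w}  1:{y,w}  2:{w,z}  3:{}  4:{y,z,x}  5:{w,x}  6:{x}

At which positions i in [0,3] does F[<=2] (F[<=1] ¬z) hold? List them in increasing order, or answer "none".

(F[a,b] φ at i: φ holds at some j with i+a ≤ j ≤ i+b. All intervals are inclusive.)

Evaluate at each i in [0,3]:
  i=0: ✓ (witness j=0)
  i=1: ✓ (witness j=1)
  i=2: ✓ (witness j=2)
  i=3: ✓ (witness j=3)

0, 1, 2, 3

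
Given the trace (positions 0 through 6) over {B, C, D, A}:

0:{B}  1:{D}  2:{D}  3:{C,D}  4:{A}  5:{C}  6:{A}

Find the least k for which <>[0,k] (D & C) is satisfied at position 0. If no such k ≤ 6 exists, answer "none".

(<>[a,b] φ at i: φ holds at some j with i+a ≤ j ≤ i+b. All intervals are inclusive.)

3

Scan j = 0,1,… for (D & C):
  j=0: fails
  j=1: fails
  j=2: fails
  j=3: holds
First hit at j=3, so smallest k = 3-0 = 3.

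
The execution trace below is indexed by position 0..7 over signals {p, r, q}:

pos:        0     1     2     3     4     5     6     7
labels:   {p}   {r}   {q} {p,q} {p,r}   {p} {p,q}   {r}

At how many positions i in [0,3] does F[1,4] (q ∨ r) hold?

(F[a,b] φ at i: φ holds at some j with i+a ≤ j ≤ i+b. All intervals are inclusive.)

Evaluate at each i in [0,3]:
  i=0: ✓ (witness j=1)
  i=1: ✓ (witness j=2)
  i=2: ✓ (witness j=3)
  i=3: ✓ (witness j=4)
Positions where it holds: {0, 1, 2, 3} → 4.

4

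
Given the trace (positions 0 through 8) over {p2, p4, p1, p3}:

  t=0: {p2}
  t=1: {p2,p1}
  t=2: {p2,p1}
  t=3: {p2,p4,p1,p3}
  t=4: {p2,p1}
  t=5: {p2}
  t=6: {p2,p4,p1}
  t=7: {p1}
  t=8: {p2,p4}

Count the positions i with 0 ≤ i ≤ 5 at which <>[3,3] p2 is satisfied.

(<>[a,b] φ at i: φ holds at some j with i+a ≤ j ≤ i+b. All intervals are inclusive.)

Evaluate at each i in [0,5]:
  i=0: ✓ (witness j=3)
  i=1: ✓ (witness j=4)
  i=2: ✓ (witness j=5)
  i=3: ✓ (witness j=6)
  i=4: ✗ (none in [7,7])
  i=5: ✓ (witness j=8)
Positions where it holds: {0, 1, 2, 3, 5} → 5.

5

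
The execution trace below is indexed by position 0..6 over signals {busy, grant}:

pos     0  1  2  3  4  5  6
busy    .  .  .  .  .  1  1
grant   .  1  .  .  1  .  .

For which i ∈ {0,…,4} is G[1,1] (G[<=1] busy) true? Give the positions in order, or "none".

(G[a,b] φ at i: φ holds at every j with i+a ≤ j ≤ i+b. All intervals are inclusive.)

Evaluate at each i in [0,4]:
  i=0: ✗ (fails at j=1)
  i=1: ✗ (fails at j=2)
  i=2: ✗ (fails at j=3)
  i=3: ✗ (fails at j=4)
  i=4: ✓ (all of [5,5])

4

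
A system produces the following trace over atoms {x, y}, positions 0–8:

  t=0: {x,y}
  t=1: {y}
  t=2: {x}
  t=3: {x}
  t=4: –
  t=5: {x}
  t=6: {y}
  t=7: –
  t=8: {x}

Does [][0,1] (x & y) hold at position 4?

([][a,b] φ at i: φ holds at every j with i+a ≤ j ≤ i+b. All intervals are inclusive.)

Check (x & y) at every j in [4,5]:
  j=4: false
  j=5: false
Fails at j=4 → formula fails.

Does not hold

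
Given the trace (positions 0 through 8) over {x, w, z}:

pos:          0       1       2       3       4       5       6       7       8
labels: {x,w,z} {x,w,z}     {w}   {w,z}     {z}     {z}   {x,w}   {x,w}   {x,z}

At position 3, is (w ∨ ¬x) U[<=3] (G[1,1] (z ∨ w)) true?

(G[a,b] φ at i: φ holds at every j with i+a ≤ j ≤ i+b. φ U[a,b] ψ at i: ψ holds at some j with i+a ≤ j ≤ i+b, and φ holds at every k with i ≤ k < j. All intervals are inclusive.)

Holds

Need some j in [3,6] with G[1,1] (z ∨ w), and (w ∨ ¬x) at every k in [3,j-1].
  j=3: G[1,1] (z ∨ w) holds; no prefix to check → satisfied.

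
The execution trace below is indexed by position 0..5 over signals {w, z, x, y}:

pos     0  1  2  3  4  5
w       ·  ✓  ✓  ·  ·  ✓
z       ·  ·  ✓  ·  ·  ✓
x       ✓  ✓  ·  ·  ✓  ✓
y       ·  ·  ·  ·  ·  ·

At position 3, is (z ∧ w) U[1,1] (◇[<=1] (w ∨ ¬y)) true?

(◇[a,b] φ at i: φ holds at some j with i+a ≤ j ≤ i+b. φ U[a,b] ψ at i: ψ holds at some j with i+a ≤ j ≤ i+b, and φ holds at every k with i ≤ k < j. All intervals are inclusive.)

False

Need some j in [4,4] with ◇[<=1] (w ∨ ¬y), and (z ∧ w) at every k in [3,j-1].
  j=4: ◇[<=1] (w ∨ ¬y) holds, but (z ∧ w) fails at k=3 → not this j.
No j in the window works → until fails.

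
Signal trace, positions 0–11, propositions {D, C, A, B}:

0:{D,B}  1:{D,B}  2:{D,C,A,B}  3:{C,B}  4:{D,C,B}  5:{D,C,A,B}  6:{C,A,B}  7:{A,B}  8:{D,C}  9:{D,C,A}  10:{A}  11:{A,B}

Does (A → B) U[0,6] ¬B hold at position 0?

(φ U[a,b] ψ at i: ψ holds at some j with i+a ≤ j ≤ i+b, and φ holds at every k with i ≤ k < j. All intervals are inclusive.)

No

Need some j in [0,6] with ¬B, and (A → B) at every k in [0,j-1].
  j=0: ¬B false.
  j=1: ¬B false.
  j=2: ¬B false.
  j=3: ¬B false.
  j=4: ¬B false.
  j=5: ¬B false.
  j=6: ¬B false.
No j in the window works → until fails.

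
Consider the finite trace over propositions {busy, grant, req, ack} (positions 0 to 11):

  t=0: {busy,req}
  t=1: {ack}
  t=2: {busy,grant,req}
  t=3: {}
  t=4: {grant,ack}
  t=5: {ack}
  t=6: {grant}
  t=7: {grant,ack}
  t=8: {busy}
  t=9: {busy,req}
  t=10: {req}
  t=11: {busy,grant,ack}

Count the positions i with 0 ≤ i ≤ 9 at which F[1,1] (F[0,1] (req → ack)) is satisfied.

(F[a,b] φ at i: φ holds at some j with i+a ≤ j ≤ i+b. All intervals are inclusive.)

9

Evaluate at each i in [0,9]:
  i=0: ✓ (witness j=1)
  i=1: ✓ (witness j=2)
  i=2: ✓ (witness j=3)
  i=3: ✓ (witness j=4)
  i=4: ✓ (witness j=5)
  i=5: ✓ (witness j=6)
  i=6: ✓ (witness j=7)
  i=7: ✓ (witness j=8)
  i=8: ✗ (none in [9,9])
  i=9: ✓ (witness j=10)
Positions where it holds: {0, 1, 2, 3, 4, 5, 6, 7, 9} → 9.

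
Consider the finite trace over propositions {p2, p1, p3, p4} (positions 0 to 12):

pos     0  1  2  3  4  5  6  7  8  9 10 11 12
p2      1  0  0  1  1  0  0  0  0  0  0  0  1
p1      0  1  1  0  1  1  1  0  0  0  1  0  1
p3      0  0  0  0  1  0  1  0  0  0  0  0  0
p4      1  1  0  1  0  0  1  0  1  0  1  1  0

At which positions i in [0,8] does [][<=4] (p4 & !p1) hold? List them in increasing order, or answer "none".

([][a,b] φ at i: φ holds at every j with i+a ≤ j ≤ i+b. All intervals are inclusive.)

none

Evaluate at each i in [0,8]:
  i=0: ✗ (fails at j=1)
  i=1: ✗ (fails at j=1)
  i=2: ✗ (fails at j=2)
  i=3: ✗ (fails at j=4)
  i=4: ✗ (fails at j=4)
  i=5: ✗ (fails at j=5)
  i=6: ✗ (fails at j=6)
  i=7: ✗ (fails at j=7)
  i=8: ✗ (fails at j=9)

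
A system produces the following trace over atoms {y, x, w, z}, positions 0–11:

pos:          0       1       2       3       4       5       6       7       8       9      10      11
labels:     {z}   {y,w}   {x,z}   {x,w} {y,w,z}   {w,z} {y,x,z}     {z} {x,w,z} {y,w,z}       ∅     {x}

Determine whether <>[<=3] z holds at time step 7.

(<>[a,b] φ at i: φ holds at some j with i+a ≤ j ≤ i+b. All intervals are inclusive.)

True

Check z at each j in [7,10]:
  j=7: true
  j=8: true
  j=9: true
  j=10: false
Found at j=7 → formula holds.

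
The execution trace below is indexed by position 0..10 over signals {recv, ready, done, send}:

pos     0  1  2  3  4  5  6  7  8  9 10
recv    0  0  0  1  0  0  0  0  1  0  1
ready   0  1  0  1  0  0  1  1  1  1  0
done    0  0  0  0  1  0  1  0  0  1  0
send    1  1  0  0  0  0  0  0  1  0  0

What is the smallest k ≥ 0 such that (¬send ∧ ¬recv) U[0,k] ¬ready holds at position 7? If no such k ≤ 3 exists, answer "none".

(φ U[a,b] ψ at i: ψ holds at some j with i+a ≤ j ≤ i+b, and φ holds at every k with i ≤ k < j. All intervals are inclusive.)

none

Need earliest j ≥ 7 with ¬ready, and (¬send ∧ ¬recv) at every k in [7,j-1].
  j=7: rhs fails.
  j=8: rhs fails.
  j=9: rhs fails.
  j=10: rhs holds but lhs fails at k=8.
No witness within the range → none.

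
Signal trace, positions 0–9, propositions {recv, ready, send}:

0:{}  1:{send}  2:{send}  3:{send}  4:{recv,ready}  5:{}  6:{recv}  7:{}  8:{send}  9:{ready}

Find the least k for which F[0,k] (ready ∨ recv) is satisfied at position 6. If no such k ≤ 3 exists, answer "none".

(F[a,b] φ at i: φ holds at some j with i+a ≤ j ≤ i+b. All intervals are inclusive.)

0

Scan j = 6,7,… for (ready ∨ recv):
  j=6: holds
First hit at j=6, so smallest k = 6-6 = 0.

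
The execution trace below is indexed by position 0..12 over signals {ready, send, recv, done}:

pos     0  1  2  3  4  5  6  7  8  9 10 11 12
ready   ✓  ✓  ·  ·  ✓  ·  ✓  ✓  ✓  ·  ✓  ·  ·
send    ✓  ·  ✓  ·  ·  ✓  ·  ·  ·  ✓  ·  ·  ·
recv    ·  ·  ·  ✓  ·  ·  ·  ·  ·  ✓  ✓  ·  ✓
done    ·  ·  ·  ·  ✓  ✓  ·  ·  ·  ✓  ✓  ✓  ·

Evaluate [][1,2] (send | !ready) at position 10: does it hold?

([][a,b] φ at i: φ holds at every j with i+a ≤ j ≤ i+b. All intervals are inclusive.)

Check (send | !ready) at every j in [11,12]:
  j=11: true
  j=12: true
All positions satisfy it → formula holds.

Yes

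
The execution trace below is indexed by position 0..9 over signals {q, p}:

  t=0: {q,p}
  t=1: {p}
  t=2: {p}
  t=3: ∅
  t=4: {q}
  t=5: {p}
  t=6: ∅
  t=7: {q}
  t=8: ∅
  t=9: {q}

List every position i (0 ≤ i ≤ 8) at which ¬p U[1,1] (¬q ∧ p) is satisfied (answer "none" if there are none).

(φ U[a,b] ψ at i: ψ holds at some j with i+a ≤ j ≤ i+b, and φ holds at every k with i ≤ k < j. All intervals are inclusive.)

4

Evaluate at each i in [0,8]:
  i=0: ✗ (lhs fails at k=0 before rhs at j=1)
  i=1: ✗ (lhs fails at k=1 before rhs at j=2)
  i=2: ✗ (no rhs in [3,3])
  i=3: ✗ (no rhs in [4,4])
  i=4: ✓ (rhs at j=5; lhs holds on [4,4])
  i=5: ✗ (no rhs in [6,6])
  i=6: ✗ (no rhs in [7,7])
  i=7: ✗ (no rhs in [8,8])
  i=8: ✗ (no rhs in [9,9])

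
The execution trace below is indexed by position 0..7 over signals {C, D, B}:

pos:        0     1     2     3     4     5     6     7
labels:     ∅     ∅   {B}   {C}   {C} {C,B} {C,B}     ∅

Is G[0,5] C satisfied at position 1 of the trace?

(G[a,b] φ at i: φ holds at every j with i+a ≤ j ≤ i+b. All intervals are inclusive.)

Check C at every j in [1,6]:
  j=1: false
  j=2: false
  j=3: true
  j=4: true
  j=5: true
  j=6: true
Fails at j=1 → formula fails.

False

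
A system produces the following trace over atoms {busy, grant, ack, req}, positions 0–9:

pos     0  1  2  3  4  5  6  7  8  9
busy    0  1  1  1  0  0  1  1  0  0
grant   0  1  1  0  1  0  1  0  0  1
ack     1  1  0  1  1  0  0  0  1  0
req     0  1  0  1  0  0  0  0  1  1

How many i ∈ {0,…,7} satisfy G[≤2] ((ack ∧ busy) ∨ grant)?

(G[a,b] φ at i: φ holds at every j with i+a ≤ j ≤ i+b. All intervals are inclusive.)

2

Evaluate at each i in [0,7]:
  i=0: ✗ (fails at j=0)
  i=1: ✓ (all of [1,3])
  i=2: ✓ (all of [2,4])
  i=3: ✗ (fails at j=5)
  i=4: ✗ (fails at j=5)
  i=5: ✗ (fails at j=5)
  i=6: ✗ (fails at j=7)
  i=7: ✗ (fails at j=7)
Positions where it holds: {1, 2} → 2.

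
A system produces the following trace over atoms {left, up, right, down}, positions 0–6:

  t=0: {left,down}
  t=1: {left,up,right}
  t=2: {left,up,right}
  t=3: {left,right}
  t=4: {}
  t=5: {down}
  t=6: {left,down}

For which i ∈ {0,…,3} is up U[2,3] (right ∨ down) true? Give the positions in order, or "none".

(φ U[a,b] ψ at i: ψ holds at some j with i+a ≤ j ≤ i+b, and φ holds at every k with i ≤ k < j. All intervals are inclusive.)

1

Evaluate at each i in [0,3]:
  i=0: ✗ (lhs fails at k=0 before rhs at j=2)
  i=1: ✓ (rhs at j=3; lhs holds on [1,2])
  i=2: ✗ (lhs fails at k=3 before rhs at j=5)
  i=3: ✗ (lhs fails at k=3 before rhs at j=5)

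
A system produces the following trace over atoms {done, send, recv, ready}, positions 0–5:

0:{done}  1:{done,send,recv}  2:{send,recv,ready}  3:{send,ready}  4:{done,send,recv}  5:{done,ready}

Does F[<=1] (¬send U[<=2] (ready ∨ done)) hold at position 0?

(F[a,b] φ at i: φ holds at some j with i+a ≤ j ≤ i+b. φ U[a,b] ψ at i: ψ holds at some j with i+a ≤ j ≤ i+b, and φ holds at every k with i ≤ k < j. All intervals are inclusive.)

True

Check (¬send U[<=2] (ready ∨ done)) at each j in [0,1]:
  j=0: holds
  j=1: holds
Found at j=0 → formula holds.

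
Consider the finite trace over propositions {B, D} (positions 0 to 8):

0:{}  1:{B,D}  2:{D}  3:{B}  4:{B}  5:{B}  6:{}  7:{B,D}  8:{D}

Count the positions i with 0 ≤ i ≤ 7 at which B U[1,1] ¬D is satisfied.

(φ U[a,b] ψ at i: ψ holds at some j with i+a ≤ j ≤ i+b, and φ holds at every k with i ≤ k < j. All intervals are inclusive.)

3

Evaluate at each i in [0,7]:
  i=0: ✗ (no rhs in [1,1])
  i=1: ✗ (no rhs in [2,2])
  i=2: ✗ (lhs fails at k=2 before rhs at j=3)
  i=3: ✓ (rhs at j=4; lhs holds on [3,3])
  i=4: ✓ (rhs at j=5; lhs holds on [4,4])
  i=5: ✓ (rhs at j=6; lhs holds on [5,5])
  i=6: ✗ (no rhs in [7,7])
  i=7: ✗ (no rhs in [8,8])
Positions where it holds: {3, 4, 5} → 3.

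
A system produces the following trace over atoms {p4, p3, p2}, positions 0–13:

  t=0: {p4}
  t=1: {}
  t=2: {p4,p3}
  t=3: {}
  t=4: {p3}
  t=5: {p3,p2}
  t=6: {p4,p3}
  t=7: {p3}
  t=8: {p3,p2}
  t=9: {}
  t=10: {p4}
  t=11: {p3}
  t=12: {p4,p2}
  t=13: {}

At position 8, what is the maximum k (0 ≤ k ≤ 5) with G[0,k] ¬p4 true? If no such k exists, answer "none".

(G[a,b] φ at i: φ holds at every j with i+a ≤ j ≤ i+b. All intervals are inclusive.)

¬p4 must hold from j=8 onward; find where it first fails.
  j=8: holds
  j=9: holds
  j=10: fails
Holds on [8,9], so largest k = 1.

1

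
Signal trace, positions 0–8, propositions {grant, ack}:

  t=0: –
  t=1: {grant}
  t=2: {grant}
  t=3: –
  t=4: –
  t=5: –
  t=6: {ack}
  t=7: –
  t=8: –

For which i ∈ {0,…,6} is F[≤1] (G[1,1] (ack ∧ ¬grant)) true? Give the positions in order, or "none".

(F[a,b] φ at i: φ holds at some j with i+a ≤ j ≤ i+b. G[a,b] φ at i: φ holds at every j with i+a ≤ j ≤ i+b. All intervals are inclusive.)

4, 5

Evaluate at each i in [0,6]:
  i=0: ✗ (none in [0,1])
  i=1: ✗ (none in [1,2])
  i=2: ✗ (none in [2,3])
  i=3: ✗ (none in [3,4])
  i=4: ✓ (witness j=5)
  i=5: ✓ (witness j=5)
  i=6: ✗ (none in [6,7])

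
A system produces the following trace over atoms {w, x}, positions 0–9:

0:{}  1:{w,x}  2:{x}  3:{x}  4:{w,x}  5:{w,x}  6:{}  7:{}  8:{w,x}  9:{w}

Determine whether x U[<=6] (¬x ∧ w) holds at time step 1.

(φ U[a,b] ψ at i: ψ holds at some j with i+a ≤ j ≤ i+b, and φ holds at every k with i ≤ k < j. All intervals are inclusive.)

Need some j in [1,7] with (¬x ∧ w), and x at every k in [1,j-1].
  j=1: (¬x ∧ w) false.
  j=2: (¬x ∧ w) false.
  j=3: (¬x ∧ w) false.
  j=4: (¬x ∧ w) false.
  j=5: (¬x ∧ w) false.
  j=6: (¬x ∧ w) false.
  j=7: (¬x ∧ w) false.
No j in the window works → until fails.

Does not hold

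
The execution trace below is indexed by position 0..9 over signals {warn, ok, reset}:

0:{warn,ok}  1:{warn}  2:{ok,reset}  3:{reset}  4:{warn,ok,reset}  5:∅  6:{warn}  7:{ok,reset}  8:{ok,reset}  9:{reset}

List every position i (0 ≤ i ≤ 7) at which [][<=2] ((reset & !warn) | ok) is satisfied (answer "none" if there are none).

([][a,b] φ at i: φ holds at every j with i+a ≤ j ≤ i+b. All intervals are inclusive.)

2, 7

Evaluate at each i in [0,7]:
  i=0: ✗ (fails at j=1)
  i=1: ✗ (fails at j=1)
  i=2: ✓ (all of [2,4])
  i=3: ✗ (fails at j=5)
  i=4: ✗ (fails at j=5)
  i=5: ✗ (fails at j=5)
  i=6: ✗ (fails at j=6)
  i=7: ✓ (all of [7,9])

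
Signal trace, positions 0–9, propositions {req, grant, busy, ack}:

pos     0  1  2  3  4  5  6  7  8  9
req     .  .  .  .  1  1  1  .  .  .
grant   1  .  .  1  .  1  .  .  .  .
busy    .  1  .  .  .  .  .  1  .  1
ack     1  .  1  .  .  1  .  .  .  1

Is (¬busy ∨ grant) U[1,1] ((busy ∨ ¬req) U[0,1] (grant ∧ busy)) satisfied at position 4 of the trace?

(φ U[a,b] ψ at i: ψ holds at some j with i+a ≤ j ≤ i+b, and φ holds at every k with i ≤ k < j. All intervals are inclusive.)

No

Need some j in [5,5] with ((busy ∨ ¬req) U[0,1] (grant ∧ busy)), and (¬busy ∨ grant) at every k in [4,j-1].
  j=5: ((busy ∨ ¬req) U[0,1] (grant ∧ busy)) — fails.
No j in the window works → until fails.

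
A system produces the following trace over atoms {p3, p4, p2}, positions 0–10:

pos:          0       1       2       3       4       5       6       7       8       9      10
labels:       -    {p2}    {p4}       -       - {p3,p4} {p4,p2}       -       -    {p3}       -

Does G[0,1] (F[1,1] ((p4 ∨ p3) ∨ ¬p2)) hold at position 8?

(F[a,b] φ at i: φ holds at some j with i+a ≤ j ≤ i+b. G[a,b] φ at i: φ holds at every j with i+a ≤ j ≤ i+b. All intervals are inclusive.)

Check F[1,1] ((p4 ∨ p3) ∨ ¬p2) at every j in [8,9]:
  j=8: holds (witness at 9)
  j=9: holds (witness at 10)
All positions satisfy it → formula holds.

Yes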